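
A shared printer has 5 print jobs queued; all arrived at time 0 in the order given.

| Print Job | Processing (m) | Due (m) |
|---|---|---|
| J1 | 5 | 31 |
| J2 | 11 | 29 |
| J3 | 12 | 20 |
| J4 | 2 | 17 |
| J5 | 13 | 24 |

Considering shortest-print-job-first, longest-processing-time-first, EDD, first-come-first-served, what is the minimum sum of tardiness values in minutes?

SPT (increasing processing time): J4 J1 J2 J3 J5.
J4: 0→2, due 17, tardiness 0
J1: 2→7, due 31, tardiness 0
J2: 7→18, due 29, tardiness 0
J3: 18→30, due 20, tardiness 10
J5: 30→43, due 24, tardiness 19
Sum = 0+0+0+10+19 = 29.
LPT (decreasing processing time): J5 J3 J2 J1 J4.
J5: 0→13, due 24, tardiness 0
J3: 13→25, due 20, tardiness 5
J2: 25→36, due 29, tardiness 7
J1: 36→41, due 31, tardiness 10
J4: 41→43, due 17, tardiness 26
Sum = 0+5+7+10+26 = 48.
EDD (increasing due date): J4 J3 J5 J2 J1.
J4: 0→2, due 17, tardiness 0
J3: 2→14, due 20, tardiness 0
J5: 14→27, due 24, tardiness 3
J2: 27→38, due 29, tardiness 9
J1: 38→43, due 31, tardiness 12
Sum = 0+0+3+9+12 = 24.
FIFO (arrival order): J1 J2 J3 J4 J5.
J1: 0→5, due 31, tardiness 0
J2: 5→16, due 29, tardiness 0
J3: 16→28, due 20, tardiness 8
J4: 28→30, due 17, tardiness 13
J5: 30→43, due 24, tardiness 19
Sum = 0+0+8+13+19 = 40.
SPT 29, LPT 48, EDD 24, FIFO 40 → minimum 24.

24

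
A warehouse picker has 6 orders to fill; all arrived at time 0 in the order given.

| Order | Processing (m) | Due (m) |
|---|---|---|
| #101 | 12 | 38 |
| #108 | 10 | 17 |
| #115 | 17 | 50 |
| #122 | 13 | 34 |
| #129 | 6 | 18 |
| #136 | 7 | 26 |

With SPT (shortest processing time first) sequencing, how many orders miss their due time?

SPT (increasing processing time): #129 #136 #108 #101 #122 #115.
#129: 0→6, due 18, tardiness 0
#136: 6→13, due 26, tardiness 0
#108: 13→23, due 17, tardiness 6
#101: 23→35, due 38, tardiness 0
#122: 35→48, due 34, tardiness 14
#115: 48→65, due 50, tardiness 15
Late orders: 3.

3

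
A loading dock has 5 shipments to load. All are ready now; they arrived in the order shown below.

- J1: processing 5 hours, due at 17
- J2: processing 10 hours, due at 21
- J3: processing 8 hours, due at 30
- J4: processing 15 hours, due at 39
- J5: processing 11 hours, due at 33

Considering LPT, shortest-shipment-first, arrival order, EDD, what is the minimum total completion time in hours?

124

LPT (decreasing processing time): J4 J5 J2 J3 J1.
J4: 0→15
J5: 15→26
J2: 26→36
J3: 36→44
J1: 44→49
Sum = 15+26+36+44+49 = 170.
SPT (increasing processing time): J1 J3 J2 J5 J4.
J1: 0→5
J3: 5→13
J2: 13→23
J5: 23→34
J4: 34→49
Sum = 5+13+23+34+49 = 124.
FIFO (arrival order): J1 J2 J3 J4 J5.
J1: 0→5
J2: 5→15
J3: 15→23
J4: 23→38
J5: 38→49
Sum = 5+15+23+38+49 = 130.
EDD (increasing due date): J1 J2 J3 J5 J4.
J1: 0→5
J2: 5→15
J3: 15→23
J5: 23→34
J4: 34→49
Sum = 5+15+23+34+49 = 126.
LPT 170, SPT 124, FIFO 130, EDD 126 → minimum 124.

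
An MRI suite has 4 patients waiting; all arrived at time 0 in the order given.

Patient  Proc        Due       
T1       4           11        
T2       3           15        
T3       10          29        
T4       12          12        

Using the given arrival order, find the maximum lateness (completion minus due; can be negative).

FIFO (arrival order): T1 T2 T3 T4.
T1: 0→4, due 11, lateness -7
T2: 4→7, due 15, lateness -8
T3: 7→17, due 29, lateness -12
T4: 17→29, due 12, lateness 17
Maximum = 17.

17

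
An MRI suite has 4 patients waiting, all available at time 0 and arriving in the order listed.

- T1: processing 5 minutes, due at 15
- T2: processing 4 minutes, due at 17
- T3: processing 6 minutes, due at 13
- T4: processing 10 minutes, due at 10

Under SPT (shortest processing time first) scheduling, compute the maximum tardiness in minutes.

15

SPT (increasing processing time): T2 T1 T3 T4.
T2: 0→4, due 17, tardiness 0
T1: 4→9, due 15, tardiness 0
T3: 9→15, due 13, tardiness 2
T4: 15→25, due 10, tardiness 15
Maximum = 15.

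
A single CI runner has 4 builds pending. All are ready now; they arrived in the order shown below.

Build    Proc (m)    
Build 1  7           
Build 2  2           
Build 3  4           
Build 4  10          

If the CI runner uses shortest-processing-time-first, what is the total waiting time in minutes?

SPT (increasing processing time): Build 2 Build 3 Build 1 Build 4.
Build 2: waits 0, runs 0→2
Build 3: waits 2, runs 2→6
Build 1: waits 6, runs 6→13
Build 4: waits 13, runs 13→23
Sum = 0+2+6+13 = 21.

21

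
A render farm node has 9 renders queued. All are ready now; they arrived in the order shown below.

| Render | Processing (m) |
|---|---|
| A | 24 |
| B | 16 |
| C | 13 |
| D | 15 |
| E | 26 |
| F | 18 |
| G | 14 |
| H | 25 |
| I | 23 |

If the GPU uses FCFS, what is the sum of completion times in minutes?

842

FIFO (arrival order): A B C D E F G H I.
A: 0→24
B: 24→40
C: 40→53
D: 53→68
E: 68→94
F: 94→112
G: 112→126
H: 126→151
I: 151→174
Sum = 24+40+53+68+94+112+126+151+174 = 842.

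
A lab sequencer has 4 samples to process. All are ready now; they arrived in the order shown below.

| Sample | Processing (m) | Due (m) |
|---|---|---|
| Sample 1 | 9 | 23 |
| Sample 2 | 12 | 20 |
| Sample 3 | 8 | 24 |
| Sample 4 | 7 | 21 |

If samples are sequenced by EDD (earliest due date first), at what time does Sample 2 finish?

EDD (increasing due date): Sample 2 Sample 4 Sample 1 Sample 3.
Sample 2: 0→12

12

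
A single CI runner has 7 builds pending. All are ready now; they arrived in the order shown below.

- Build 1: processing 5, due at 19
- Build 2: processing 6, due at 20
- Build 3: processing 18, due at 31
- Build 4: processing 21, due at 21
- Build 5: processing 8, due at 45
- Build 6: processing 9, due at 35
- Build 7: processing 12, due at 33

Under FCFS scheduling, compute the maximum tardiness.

46

FIFO (arrival order): Build 1 Build 2 Build 3 Build 4 Build 5 Build 6 Build 7.
Build 1: 0→5, due 19, tardiness 0
Build 2: 5→11, due 20, tardiness 0
Build 3: 11→29, due 31, tardiness 0
Build 4: 29→50, due 21, tardiness 29
Build 5: 50→58, due 45, tardiness 13
Build 6: 58→67, due 35, tardiness 32
Build 7: 67→79, due 33, tardiness 46
Maximum = 46.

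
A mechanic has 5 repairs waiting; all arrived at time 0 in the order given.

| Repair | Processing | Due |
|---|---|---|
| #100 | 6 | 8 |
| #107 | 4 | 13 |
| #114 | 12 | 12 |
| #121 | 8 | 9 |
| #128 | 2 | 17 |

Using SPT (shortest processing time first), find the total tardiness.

SPT (increasing processing time): #128 #107 #100 #121 #114.
#128: 0→2, due 17, tardiness 0
#107: 2→6, due 13, tardiness 0
#100: 6→12, due 8, tardiness 4
#121: 12→20, due 9, tardiness 11
#114: 20→32, due 12, tardiness 20
Sum = 0+0+4+11+20 = 35.

35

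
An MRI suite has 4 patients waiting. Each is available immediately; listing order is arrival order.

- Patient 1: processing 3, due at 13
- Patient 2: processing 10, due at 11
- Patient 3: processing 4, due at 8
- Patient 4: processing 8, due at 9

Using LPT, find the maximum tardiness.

14

LPT (decreasing processing time): Patient 2 Patient 4 Patient 3 Patient 1.
Patient 2: 0→10, due 11, tardiness 0
Patient 4: 10→18, due 9, tardiness 9
Patient 3: 18→22, due 8, tardiness 14
Patient 1: 22→25, due 13, tardiness 12
Maximum = 14.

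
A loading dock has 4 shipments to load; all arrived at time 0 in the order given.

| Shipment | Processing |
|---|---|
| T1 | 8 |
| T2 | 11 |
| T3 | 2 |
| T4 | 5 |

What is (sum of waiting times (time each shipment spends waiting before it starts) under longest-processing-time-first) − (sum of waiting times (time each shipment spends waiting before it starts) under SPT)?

30

LPT (decreasing processing time): T2 T1 T4 T3.
T2: waits 0, runs 0→11
T1: waits 11, runs 11→19
T4: waits 19, runs 19→24
T3: waits 24, runs 24→26
Sum = 0+11+19+24 = 54.
SPT (increasing processing time): T3 T4 T1 T2.
T3: waits 0, runs 0→2
T4: waits 2, runs 2→7
T1: waits 7, runs 7→15
T2: waits 15, runs 15→26
Sum = 0+2+7+15 = 24.
Difference = 54 − 24 = 30.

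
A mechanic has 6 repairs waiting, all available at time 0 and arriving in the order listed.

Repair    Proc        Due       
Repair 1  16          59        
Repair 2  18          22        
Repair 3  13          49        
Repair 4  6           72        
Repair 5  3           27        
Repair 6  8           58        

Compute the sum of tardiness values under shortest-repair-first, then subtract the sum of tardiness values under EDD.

42

SPT (increasing processing time): Repair 5 Repair 4 Repair 6 Repair 3 Repair 1 Repair 2.
Repair 5: 0→3, due 27, tardiness 0
Repair 4: 3→9, due 72, tardiness 0
Repair 6: 9→17, due 58, tardiness 0
Repair 3: 17→30, due 49, tardiness 0
Repair 1: 30→46, due 59, tardiness 0
Repair 2: 46→64, due 22, tardiness 42
Sum = 0+0+0+0+0+42 = 42.
EDD (increasing due date): Repair 2 Repair 5 Repair 3 Repair 6 Repair 1 Repair 4.
Repair 2: 0→18, due 22, tardiness 0
Repair 5: 18→21, due 27, tardiness 0
Repair 3: 21→34, due 49, tardiness 0
Repair 6: 34→42, due 58, tardiness 0
Repair 1: 42→58, due 59, tardiness 0
Repair 4: 58→64, due 72, tardiness 0
Sum = 0+0+0+0+0+0 = 0.
Difference = 42 − 0 = 42.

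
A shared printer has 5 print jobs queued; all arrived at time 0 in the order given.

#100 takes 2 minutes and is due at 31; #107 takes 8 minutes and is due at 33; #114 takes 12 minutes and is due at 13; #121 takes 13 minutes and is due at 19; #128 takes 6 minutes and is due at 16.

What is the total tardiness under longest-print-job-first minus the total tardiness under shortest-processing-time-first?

LPT (decreasing processing time): #121 #114 #107 #128 #100.
#121: 0→13, due 19, tardiness 0
#114: 13→25, due 13, tardiness 12
#107: 25→33, due 33, tardiness 0
#128: 33→39, due 16, tardiness 23
#100: 39→41, due 31, tardiness 10
Sum = 0+12+0+23+10 = 45.
SPT (increasing processing time): #100 #128 #107 #114 #121.
#100: 0→2, due 31, tardiness 0
#128: 2→8, due 16, tardiness 0
#107: 8→16, due 33, tardiness 0
#114: 16→28, due 13, tardiness 15
#121: 28→41, due 19, tardiness 22
Sum = 0+0+0+15+22 = 37.
Difference = 45 − 37 = 8.

8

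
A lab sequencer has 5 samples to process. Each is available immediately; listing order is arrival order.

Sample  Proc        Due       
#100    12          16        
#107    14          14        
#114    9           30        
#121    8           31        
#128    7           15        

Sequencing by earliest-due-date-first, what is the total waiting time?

110

EDD (increasing due date): #107 #128 #100 #114 #121.
#107: waits 0, runs 0→14
#128: waits 14, runs 14→21
#100: waits 21, runs 21→33
#114: waits 33, runs 33→42
#121: waits 42, runs 42→50
Sum = 0+14+21+33+42 = 110.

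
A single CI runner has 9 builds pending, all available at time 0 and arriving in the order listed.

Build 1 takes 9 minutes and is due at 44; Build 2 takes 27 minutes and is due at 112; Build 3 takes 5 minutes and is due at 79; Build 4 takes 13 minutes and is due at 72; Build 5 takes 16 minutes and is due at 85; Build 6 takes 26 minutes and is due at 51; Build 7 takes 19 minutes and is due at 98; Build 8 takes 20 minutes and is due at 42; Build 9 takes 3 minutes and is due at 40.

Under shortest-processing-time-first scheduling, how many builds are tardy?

SPT (increasing processing time): Build 9 Build 3 Build 1 Build 4 Build 5 Build 7 Build 8 Build 6 Build 2.
Build 9: 0→3, due 40, tardiness 0
Build 3: 3→8, due 79, tardiness 0
Build 1: 8→17, due 44, tardiness 0
Build 4: 17→30, due 72, tardiness 0
Build 5: 30→46, due 85, tardiness 0
Build 7: 46→65, due 98, tardiness 0
Build 8: 65→85, due 42, tardiness 43
Build 6: 85→111, due 51, tardiness 60
Build 2: 111→138, due 112, tardiness 26
Late builds: 3.

3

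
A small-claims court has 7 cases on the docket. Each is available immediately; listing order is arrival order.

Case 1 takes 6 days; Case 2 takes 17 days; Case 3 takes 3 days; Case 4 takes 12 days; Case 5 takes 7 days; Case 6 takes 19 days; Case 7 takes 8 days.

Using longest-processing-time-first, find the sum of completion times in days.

LPT (decreasing processing time): Case 6 Case 2 Case 4 Case 7 Case 5 Case 1 Case 3.
Case 6: 0→19
Case 2: 19→36
Case 4: 36→48
Case 7: 48→56
Case 5: 56→63
Case 1: 63→69
Case 3: 69→72
Sum = 19+36+48+56+63+69+72 = 363.

363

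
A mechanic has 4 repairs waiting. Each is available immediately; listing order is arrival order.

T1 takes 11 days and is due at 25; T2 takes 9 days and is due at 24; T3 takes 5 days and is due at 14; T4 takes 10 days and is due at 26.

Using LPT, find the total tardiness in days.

27

LPT (decreasing processing time): T1 T4 T2 T3.
T1: 0→11, due 25, tardiness 0
T4: 11→21, due 26, tardiness 0
T2: 21→30, due 24, tardiness 6
T3: 30→35, due 14, tardiness 21
Sum = 0+0+6+21 = 27.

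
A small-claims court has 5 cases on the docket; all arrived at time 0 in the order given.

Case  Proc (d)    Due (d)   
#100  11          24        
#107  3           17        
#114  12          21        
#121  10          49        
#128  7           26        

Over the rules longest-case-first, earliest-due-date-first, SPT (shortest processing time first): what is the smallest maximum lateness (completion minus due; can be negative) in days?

LPT (decreasing processing time): #114 #100 #121 #128 #107.
#114: 0→12, due 21, lateness -9
#100: 12→23, due 24, lateness -1
#121: 23→33, due 49, lateness -16
#128: 33→40, due 26, lateness 14
#107: 40→43, due 17, lateness 26
Maximum = 26.
EDD (increasing due date): #107 #114 #100 #128 #121.
#107: 0→3, due 17, lateness -14
#114: 3→15, due 21, lateness -6
#100: 15→26, due 24, lateness 2
#128: 26→33, due 26, lateness 7
#121: 33→43, due 49, lateness -6
Maximum = 7.
SPT (increasing processing time): #107 #128 #121 #100 #114.
#107: 0→3, due 17, lateness -14
#128: 3→10, due 26, lateness -16
#121: 10→20, due 49, lateness -29
#100: 20→31, due 24, lateness 7
#114: 31→43, due 21, lateness 22
Maximum = 22.
LPT 26, EDD 7, SPT 22 → minimum 7.

7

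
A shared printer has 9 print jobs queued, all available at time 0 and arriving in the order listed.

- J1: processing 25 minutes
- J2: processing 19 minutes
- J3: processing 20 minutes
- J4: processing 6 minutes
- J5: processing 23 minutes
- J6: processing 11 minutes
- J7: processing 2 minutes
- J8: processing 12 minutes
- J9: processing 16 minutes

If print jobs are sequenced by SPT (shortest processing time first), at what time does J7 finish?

2

SPT (increasing processing time): J7 J4 J6 J8 J9 J2 J3 J5 J1.
J7: 0→2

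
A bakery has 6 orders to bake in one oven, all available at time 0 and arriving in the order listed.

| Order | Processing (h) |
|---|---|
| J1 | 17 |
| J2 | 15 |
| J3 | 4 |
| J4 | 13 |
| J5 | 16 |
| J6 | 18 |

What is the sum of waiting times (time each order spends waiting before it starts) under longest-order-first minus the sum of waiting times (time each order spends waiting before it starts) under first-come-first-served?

LPT (decreasing processing time): J6 J1 J5 J2 J4 J3.
J6: waits 0, runs 0→18
J1: waits 18, runs 18→35
J5: waits 35, runs 35→51
J2: waits 51, runs 51→66
J4: waits 66, runs 66→79
J3: waits 79, runs 79→83
Sum = 0+18+35+51+66+79 = 249.
FIFO (arrival order): J1 J2 J3 J4 J5 J6.
J1: waits 0, runs 0→17
J2: waits 17, runs 17→32
J3: waits 32, runs 32→36
J4: waits 36, runs 36→49
J5: waits 49, runs 49→65
J6: waits 65, runs 65→83
Sum = 0+17+32+36+49+65 = 199.
Difference = 249 − 199 = 50.

50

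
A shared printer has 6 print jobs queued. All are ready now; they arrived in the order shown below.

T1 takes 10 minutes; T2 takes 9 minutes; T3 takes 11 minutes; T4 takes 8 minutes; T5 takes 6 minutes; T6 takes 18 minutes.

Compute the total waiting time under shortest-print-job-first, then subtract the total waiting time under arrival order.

-21

SPT (increasing processing time): T5 T4 T2 T1 T3 T6.
T5: waits 0, runs 0→6
T4: waits 6, runs 6→14
T2: waits 14, runs 14→23
T1: waits 23, runs 23→33
T3: waits 33, runs 33→44
T6: waits 44, runs 44→62
Sum = 0+6+14+23+33+44 = 120.
FIFO (arrival order): T1 T2 T3 T4 T5 T6.
T1: waits 0, runs 0→10
T2: waits 10, runs 10→19
T3: waits 19, runs 19→30
T4: waits 30, runs 30→38
T5: waits 38, runs 38→44
T6: waits 44, runs 44→62
Sum = 0+10+19+30+38+44 = 141.
Difference = 120 − 141 = -21.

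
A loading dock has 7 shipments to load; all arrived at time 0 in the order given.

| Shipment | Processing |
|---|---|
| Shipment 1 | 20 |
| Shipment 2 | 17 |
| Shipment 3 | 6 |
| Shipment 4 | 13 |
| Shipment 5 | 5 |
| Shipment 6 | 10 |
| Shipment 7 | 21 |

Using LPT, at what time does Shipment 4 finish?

71

LPT (decreasing processing time): Shipment 7 Shipment 1 Shipment 2 Shipment 4 Shipment 6 Shipment 3 Shipment 5.
Shipment 7: 0→21
Shipment 1: 21→41
Shipment 2: 41→58
Shipment 4: 58→71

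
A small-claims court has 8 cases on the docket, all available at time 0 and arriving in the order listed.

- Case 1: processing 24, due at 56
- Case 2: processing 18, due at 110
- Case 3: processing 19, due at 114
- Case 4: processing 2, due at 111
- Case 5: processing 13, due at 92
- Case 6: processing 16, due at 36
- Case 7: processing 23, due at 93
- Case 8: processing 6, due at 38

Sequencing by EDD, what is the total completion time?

EDD (increasing due date): Case 6 Case 8 Case 1 Case 5 Case 7 Case 2 Case 4 Case 3.
Case 6: 0→16
Case 8: 16→22
Case 1: 22→46
Case 5: 46→59
Case 7: 59→82
Case 2: 82→100
Case 4: 100→102
Case 3: 102→121
Sum = 16+22+46+59+82+100+102+121 = 548.

548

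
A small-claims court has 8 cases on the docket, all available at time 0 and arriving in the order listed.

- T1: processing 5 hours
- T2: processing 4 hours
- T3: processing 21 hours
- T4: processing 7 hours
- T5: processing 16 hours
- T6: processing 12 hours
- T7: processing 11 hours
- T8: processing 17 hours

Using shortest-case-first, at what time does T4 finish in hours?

16

SPT (increasing processing time): T2 T1 T4 T7 T6 T5 T8 T3.
T2: 0→4
T1: 4→9
T4: 9→16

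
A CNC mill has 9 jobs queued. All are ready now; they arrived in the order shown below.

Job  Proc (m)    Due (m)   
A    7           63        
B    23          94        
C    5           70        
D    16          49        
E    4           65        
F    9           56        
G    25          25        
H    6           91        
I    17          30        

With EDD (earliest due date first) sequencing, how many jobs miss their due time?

7

EDD (increasing due date): G I D F A E C H B.
G: 0→25, due 25, tardiness 0
I: 25→42, due 30, tardiness 12
D: 42→58, due 49, tardiness 9
F: 58→67, due 56, tardiness 11
A: 67→74, due 63, tardiness 11
E: 74→78, due 65, tardiness 13
C: 78→83, due 70, tardiness 13
H: 83→89, due 91, tardiness 0
B: 89→112, due 94, tardiness 18
Late jobs: 7.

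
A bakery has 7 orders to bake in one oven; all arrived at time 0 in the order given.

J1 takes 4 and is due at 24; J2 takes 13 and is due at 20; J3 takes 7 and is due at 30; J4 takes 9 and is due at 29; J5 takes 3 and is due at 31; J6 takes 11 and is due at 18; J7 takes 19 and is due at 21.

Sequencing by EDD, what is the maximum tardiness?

EDD (increasing due date): J6 J2 J7 J1 J4 J3 J5.
J6: 0→11, due 18, tardiness 0
J2: 11→24, due 20, tardiness 4
J7: 24→43, due 21, tardiness 22
J1: 43→47, due 24, tardiness 23
J4: 47→56, due 29, tardiness 27
J3: 56→63, due 30, tardiness 33
J5: 63→66, due 31, tardiness 35
Maximum = 35.

35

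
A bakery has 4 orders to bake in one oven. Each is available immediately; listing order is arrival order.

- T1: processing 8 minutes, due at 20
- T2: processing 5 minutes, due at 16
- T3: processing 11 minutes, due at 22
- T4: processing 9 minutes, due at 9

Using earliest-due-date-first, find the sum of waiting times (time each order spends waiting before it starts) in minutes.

45

EDD (increasing due date): T4 T2 T1 T3.
T4: waits 0, runs 0→9
T2: waits 9, runs 9→14
T1: waits 14, runs 14→22
T3: waits 22, runs 22→33
Sum = 0+9+14+22 = 45.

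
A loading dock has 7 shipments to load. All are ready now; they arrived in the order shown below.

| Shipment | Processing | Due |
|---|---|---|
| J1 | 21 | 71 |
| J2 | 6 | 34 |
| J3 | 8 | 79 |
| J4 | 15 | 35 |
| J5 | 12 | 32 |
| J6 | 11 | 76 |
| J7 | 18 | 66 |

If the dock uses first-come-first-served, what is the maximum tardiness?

30

FIFO (arrival order): J1 J2 J3 J4 J5 J6 J7.
J1: 0→21, due 71, tardiness 0
J2: 21→27, due 34, tardiness 0
J3: 27→35, due 79, tardiness 0
J4: 35→50, due 35, tardiness 15
J5: 50→62, due 32, tardiness 30
J6: 62→73, due 76, tardiness 0
J7: 73→91, due 66, tardiness 25
Maximum = 30.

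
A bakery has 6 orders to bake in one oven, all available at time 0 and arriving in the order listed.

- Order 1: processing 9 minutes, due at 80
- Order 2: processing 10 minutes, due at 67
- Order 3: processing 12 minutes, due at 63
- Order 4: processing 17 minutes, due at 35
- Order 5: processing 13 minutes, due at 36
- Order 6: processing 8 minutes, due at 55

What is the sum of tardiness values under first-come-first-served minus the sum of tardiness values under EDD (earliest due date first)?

52

FIFO (arrival order): Order 1 Order 2 Order 3 Order 4 Order 5 Order 6.
Order 1: 0→9, due 80, tardiness 0
Order 2: 9→19, due 67, tardiness 0
Order 3: 19→31, due 63, tardiness 0
Order 4: 31→48, due 35, tardiness 13
Order 5: 48→61, due 36, tardiness 25
Order 6: 61→69, due 55, tardiness 14
Sum = 0+0+0+13+25+14 = 52.
EDD (increasing due date): Order 4 Order 5 Order 6 Order 3 Order 2 Order 1.
Order 4: 0→17, due 35, tardiness 0
Order 5: 17→30, due 36, tardiness 0
Order 6: 30→38, due 55, tardiness 0
Order 3: 38→50, due 63, tardiness 0
Order 2: 50→60, due 67, tardiness 0
Order 1: 60→69, due 80, tardiness 0
Sum = 0+0+0+0+0+0 = 0.
Difference = 52 − 0 = 52.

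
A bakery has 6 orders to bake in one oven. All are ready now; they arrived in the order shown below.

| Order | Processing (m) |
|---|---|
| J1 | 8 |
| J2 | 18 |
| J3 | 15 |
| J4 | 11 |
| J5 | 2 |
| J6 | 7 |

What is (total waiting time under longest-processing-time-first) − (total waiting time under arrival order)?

25

LPT (decreasing processing time): J2 J3 J4 J1 J6 J5.
J2: waits 0, runs 0→18
J3: waits 18, runs 18→33
J4: waits 33, runs 33→44
J1: waits 44, runs 44→52
J6: waits 52, runs 52→59
J5: waits 59, runs 59→61
Sum = 0+18+33+44+52+59 = 206.
FIFO (arrival order): J1 J2 J3 J4 J5 J6.
J1: waits 0, runs 0→8
J2: waits 8, runs 8→26
J3: waits 26, runs 26→41
J4: waits 41, runs 41→52
J5: waits 52, runs 52→54
J6: waits 54, runs 54→61
Sum = 0+8+26+41+52+54 = 181.
Difference = 206 − 181 = 25.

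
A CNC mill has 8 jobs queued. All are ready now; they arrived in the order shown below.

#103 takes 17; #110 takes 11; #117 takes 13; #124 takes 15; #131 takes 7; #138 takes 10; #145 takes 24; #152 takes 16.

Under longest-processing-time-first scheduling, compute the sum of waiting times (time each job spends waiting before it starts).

481

LPT (decreasing processing time): #145 #103 #152 #124 #117 #110 #138 #131.
#145: waits 0, runs 0→24
#103: waits 24, runs 24→41
#152: waits 41, runs 41→57
#124: waits 57, runs 57→72
#117: waits 72, runs 72→85
#110: waits 85, runs 85→96
#138: waits 96, runs 96→106
#131: waits 106, runs 106→113
Sum = 0+24+41+57+72+85+96+106 = 481.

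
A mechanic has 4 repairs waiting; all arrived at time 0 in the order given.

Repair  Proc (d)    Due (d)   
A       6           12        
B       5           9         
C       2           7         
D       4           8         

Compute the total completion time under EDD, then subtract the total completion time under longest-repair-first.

-13

EDD (increasing due date): C D B A.
C: 0→2
D: 2→6
B: 6→11
A: 11→17
Sum = 2+6+11+17 = 36.
LPT (decreasing processing time): A B D C.
A: 0→6
B: 6→11
D: 11→15
C: 15→17
Sum = 6+11+15+17 = 49.
Difference = 36 − 49 = -13.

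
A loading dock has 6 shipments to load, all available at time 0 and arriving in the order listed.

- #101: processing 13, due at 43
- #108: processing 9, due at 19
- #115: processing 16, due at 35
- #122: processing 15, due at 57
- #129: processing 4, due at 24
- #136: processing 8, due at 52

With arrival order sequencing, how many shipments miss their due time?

FIFO (arrival order): #101 #108 #115 #122 #129 #136.
#101: 0→13, due 43, tardiness 0
#108: 13→22, due 19, tardiness 3
#115: 22→38, due 35, tardiness 3
#122: 38→53, due 57, tardiness 0
#129: 53→57, due 24, tardiness 33
#136: 57→65, due 52, tardiness 13
Late shipments: 4.

4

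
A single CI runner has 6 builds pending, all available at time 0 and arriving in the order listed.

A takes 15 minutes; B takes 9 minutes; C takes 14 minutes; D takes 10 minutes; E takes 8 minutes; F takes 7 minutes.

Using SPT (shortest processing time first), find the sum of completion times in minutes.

SPT (increasing processing time): F E B D C A.
F: 0→7
E: 7→15
B: 15→24
D: 24→34
C: 34→48
A: 48→63
Sum = 7+15+24+34+48+63 = 191.

191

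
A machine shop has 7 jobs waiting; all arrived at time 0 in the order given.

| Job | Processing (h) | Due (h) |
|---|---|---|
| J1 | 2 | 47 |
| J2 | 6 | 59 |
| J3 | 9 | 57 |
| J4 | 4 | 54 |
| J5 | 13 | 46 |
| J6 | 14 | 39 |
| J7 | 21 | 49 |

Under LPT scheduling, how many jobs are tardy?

LPT (decreasing processing time): J7 J6 J5 J3 J2 J4 J1.
J7: 0→21, due 49, tardiness 0
J6: 21→35, due 39, tardiness 0
J5: 35→48, due 46, tardiness 2
J3: 48→57, due 57, tardiness 0
J2: 57→63, due 59, tardiness 4
J4: 63→67, due 54, tardiness 13
J1: 67→69, due 47, tardiness 22
Late jobs: 4.

4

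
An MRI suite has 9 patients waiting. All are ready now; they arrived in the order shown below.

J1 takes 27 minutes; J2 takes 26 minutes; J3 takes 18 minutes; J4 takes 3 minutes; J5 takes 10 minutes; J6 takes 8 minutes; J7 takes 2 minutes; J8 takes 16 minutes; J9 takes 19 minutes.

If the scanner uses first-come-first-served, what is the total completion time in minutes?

734

FIFO (arrival order): J1 J2 J3 J4 J5 J6 J7 J8 J9.
J1: 0→27
J2: 27→53
J3: 53→71
J4: 71→74
J5: 74→84
J6: 84→92
J7: 92→94
J8: 94→110
J9: 110→129
Sum = 27+53+71+74+84+92+94+110+129 = 734.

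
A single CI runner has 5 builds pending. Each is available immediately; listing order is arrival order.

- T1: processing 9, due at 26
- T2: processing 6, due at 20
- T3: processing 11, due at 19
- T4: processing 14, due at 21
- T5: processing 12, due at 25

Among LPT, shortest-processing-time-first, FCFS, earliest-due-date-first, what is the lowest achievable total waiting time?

LPT (decreasing processing time): T4 T5 T3 T1 T2.
T4: waits 0, runs 0→14
T5: waits 14, runs 14→26
T3: waits 26, runs 26→37
T1: waits 37, runs 37→46
T2: waits 46, runs 46→52
Sum = 0+14+26+37+46 = 123.
SPT (increasing processing time): T2 T1 T3 T5 T4.
T2: waits 0, runs 0→6
T1: waits 6, runs 6→15
T3: waits 15, runs 15→26
T5: waits 26, runs 26→38
T4: waits 38, runs 38→52
Sum = 0+6+15+26+38 = 85.
FIFO (arrival order): T1 T2 T3 T4 T5.
T1: waits 0, runs 0→9
T2: waits 9, runs 9→15
T3: waits 15, runs 15→26
T4: waits 26, runs 26→40
T5: waits 40, runs 40→52
Sum = 0+9+15+26+40 = 90.
EDD (increasing due date): T3 T2 T4 T5 T1.
T3: waits 0, runs 0→11
T2: waits 11, runs 11→17
T4: waits 17, runs 17→31
T5: waits 31, runs 31→43
T1: waits 43, runs 43→52
Sum = 0+11+17+31+43 = 102.
LPT 123, SPT 85, FIFO 90, EDD 102 → minimum 85.

85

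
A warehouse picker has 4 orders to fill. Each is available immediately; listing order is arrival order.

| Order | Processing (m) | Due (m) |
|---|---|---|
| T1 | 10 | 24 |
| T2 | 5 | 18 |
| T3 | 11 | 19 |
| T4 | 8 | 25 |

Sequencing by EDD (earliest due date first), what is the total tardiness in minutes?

EDD (increasing due date): T2 T3 T1 T4.
T2: 0→5, due 18, tardiness 0
T3: 5→16, due 19, tardiness 0
T1: 16→26, due 24, tardiness 2
T4: 26→34, due 25, tardiness 9
Sum = 0+0+2+9 = 11.

11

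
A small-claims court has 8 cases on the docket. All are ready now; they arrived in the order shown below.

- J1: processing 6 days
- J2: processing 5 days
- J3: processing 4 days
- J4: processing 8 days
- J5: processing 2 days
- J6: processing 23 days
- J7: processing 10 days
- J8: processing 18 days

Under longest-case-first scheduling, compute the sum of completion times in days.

LPT (decreasing processing time): J6 J8 J7 J4 J1 J2 J3 J5.
J6: 0→23
J8: 23→41
J7: 41→51
J4: 51→59
J1: 59→65
J2: 65→70
J3: 70→74
J5: 74→76
Sum = 23+41+51+59+65+70+74+76 = 459.

459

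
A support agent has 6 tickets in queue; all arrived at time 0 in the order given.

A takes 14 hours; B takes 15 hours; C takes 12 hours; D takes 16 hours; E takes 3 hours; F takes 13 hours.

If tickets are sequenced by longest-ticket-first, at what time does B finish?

LPT (decreasing processing time): D B A F C E.
D: 0→16
B: 16→31

31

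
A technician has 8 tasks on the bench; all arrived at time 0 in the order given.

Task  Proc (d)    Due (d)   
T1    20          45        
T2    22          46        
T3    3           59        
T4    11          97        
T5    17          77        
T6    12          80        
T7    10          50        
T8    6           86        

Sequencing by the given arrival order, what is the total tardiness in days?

FIFO (arrival order): T1 T2 T3 T4 T5 T6 T7 T8.
T1: 0→20, due 45, tardiness 0
T2: 20→42, due 46, tardiness 0
T3: 42→45, due 59, tardiness 0
T4: 45→56, due 97, tardiness 0
T5: 56→73, due 77, tardiness 0
T6: 73→85, due 80, tardiness 5
T7: 85→95, due 50, tardiness 45
T8: 95→101, due 86, tardiness 15
Sum = 0+0+0+0+0+5+45+15 = 65.

65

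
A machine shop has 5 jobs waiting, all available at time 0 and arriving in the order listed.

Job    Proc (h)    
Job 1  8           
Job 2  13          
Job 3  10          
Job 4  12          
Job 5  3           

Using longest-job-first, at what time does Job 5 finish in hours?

46

LPT (decreasing processing time): Job 2 Job 4 Job 3 Job 1 Job 5.
Job 2: 0→13
Job 4: 13→25
Job 3: 25→35
Job 1: 35→43
Job 5: 43→46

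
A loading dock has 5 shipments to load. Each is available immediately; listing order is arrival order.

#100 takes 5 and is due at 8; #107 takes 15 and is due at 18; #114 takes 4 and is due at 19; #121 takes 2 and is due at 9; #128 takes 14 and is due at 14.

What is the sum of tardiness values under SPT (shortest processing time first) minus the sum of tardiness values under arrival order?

-14

SPT (increasing processing time): #121 #114 #100 #128 #107.
#121: 0→2, due 9, tardiness 0
#114: 2→6, due 19, tardiness 0
#100: 6→11, due 8, tardiness 3
#128: 11→25, due 14, tardiness 11
#107: 25→40, due 18, tardiness 22
Sum = 0+0+3+11+22 = 36.
FIFO (arrival order): #100 #107 #114 #121 #128.
#100: 0→5, due 8, tardiness 0
#107: 5→20, due 18, tardiness 2
#114: 20→24, due 19, tardiness 5
#121: 24→26, due 9, tardiness 17
#128: 26→40, due 14, tardiness 26
Sum = 0+2+5+17+26 = 50.
Difference = 36 − 50 = -14.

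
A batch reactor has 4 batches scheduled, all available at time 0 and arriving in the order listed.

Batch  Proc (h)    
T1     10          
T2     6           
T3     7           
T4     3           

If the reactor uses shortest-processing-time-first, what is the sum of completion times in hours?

54

SPT (increasing processing time): T4 T2 T3 T1.
T4: 0→3
T2: 3→9
T3: 9→16
T1: 16→26
Sum = 3+9+16+26 = 54.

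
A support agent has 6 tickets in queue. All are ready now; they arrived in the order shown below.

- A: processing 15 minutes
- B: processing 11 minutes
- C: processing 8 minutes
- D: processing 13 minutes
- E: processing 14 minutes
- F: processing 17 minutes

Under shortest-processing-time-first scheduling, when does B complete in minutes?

SPT (increasing processing time): C B D E A F.
C: 0→8
B: 8→19

19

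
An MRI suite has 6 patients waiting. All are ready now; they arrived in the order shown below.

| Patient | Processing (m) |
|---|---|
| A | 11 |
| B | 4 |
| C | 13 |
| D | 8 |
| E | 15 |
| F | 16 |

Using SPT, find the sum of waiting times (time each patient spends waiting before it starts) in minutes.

SPT (increasing processing time): B D A C E F.
B: waits 0, runs 0→4
D: waits 4, runs 4→12
A: waits 12, runs 12→23
C: waits 23, runs 23→36
E: waits 36, runs 36→51
F: waits 51, runs 51→67
Sum = 0+4+12+23+36+51 = 126.

126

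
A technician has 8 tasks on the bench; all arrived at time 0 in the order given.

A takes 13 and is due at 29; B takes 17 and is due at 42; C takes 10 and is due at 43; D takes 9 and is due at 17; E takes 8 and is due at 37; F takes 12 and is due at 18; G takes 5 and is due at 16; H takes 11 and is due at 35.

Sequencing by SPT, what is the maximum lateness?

43

SPT (increasing processing time): G E D C H F A B.
G: 0→5, due 16, lateness -11
E: 5→13, due 37, lateness -24
D: 13→22, due 17, lateness 5
C: 22→32, due 43, lateness -11
H: 32→43, due 35, lateness 8
F: 43→55, due 18, lateness 37
A: 55→68, due 29, lateness 39
B: 68→85, due 42, lateness 43
Maximum = 43.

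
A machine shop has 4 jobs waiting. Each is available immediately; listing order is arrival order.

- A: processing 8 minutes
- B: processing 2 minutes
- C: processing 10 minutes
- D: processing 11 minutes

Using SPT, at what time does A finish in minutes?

10

SPT (increasing processing time): B A C D.
B: 0→2
A: 2→10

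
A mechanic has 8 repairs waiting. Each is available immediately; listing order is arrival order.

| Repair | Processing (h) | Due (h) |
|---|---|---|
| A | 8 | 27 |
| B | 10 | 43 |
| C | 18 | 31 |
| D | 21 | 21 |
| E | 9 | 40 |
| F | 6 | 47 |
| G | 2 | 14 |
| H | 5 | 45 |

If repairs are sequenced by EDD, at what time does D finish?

23

EDD (increasing due date): G D A C E B H F.
G: 0→2
D: 2→23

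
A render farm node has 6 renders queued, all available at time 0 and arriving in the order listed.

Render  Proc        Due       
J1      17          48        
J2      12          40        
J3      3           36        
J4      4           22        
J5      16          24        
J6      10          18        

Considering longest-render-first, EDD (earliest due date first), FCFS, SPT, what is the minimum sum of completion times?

163

LPT (decreasing processing time): J1 J5 J2 J6 J4 J3.
J1: 0→17
J5: 17→33
J2: 33→45
J6: 45→55
J4: 55→59
J3: 59→62
Sum = 17+33+45+55+59+62 = 271.
EDD (increasing due date): J6 J4 J5 J3 J2 J1.
J6: 0→10
J4: 10→14
J5: 14→30
J3: 30→33
J2: 33→45
J1: 45→62
Sum = 10+14+30+33+45+62 = 194.
FIFO (arrival order): J1 J2 J3 J4 J5 J6.
J1: 0→17
J2: 17→29
J3: 29→32
J4: 32→36
J5: 36→52
J6: 52→62
Sum = 17+29+32+36+52+62 = 228.
SPT (increasing processing time): J3 J4 J6 J2 J5 J1.
J3: 0→3
J4: 3→7
J6: 7→17
J2: 17→29
J5: 29→45
J1: 45→62
Sum = 3+7+17+29+45+62 = 163.
LPT 271, EDD 194, FIFO 228, SPT 163 → minimum 163.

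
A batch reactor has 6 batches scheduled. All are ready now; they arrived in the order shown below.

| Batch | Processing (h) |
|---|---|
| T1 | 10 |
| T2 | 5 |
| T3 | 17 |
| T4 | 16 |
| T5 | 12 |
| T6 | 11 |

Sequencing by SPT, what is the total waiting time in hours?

138

SPT (increasing processing time): T2 T1 T6 T5 T4 T3.
T2: waits 0, runs 0→5
T1: waits 5, runs 5→15
T6: waits 15, runs 15→26
T5: waits 26, runs 26→38
T4: waits 38, runs 38→54
T3: waits 54, runs 54→71
Sum = 0+5+15+26+38+54 = 138.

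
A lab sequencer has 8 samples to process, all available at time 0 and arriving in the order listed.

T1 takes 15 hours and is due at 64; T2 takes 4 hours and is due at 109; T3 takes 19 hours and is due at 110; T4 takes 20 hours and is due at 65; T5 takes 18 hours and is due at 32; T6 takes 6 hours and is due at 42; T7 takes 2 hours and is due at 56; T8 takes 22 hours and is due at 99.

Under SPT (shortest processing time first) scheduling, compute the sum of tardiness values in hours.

39

SPT (increasing processing time): T7 T2 T6 T1 T5 T3 T4 T8.
T7: 0→2, due 56, tardiness 0
T2: 2→6, due 109, tardiness 0
T6: 6→12, due 42, tardiness 0
T1: 12→27, due 64, tardiness 0
T5: 27→45, due 32, tardiness 13
T3: 45→64, due 110, tardiness 0
T4: 64→84, due 65, tardiness 19
T8: 84→106, due 99, tardiness 7
Sum = 0+0+0+0+13+0+19+7 = 39.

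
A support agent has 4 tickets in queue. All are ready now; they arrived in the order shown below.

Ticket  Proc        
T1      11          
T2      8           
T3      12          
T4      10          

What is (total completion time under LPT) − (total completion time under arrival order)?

7

LPT (decreasing processing time): T3 T1 T4 T2.
T3: 0→12
T1: 12→23
T4: 23→33
T2: 33→41
Sum = 12+23+33+41 = 109.
FIFO (arrival order): T1 T2 T3 T4.
T1: 0→11
T2: 11→19
T3: 19→31
T4: 31→41
Sum = 11+19+31+41 = 102.
Difference = 109 − 102 = 7.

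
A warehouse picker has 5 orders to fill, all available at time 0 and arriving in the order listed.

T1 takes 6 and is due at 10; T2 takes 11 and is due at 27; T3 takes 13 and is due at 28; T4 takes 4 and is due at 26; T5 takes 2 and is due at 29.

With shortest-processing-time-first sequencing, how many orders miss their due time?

2

SPT (increasing processing time): T5 T4 T1 T2 T3.
T5: 0→2, due 29, tardiness 0
T4: 2→6, due 26, tardiness 0
T1: 6→12, due 10, tardiness 2
T2: 12→23, due 27, tardiness 0
T3: 23→36, due 28, tardiness 8
Late orders: 2.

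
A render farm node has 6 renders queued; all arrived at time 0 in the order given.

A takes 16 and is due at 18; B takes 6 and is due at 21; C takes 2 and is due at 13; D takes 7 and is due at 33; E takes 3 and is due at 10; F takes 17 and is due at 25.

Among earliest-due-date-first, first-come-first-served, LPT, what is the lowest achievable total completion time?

EDD (increasing due date): E C A B F D.
E: 0→3
C: 3→5
A: 5→21
B: 21→27
F: 27→44
D: 44→51
Sum = 3+5+21+27+44+51 = 151.
FIFO (arrival order): A B C D E F.
A: 0→16
B: 16→22
C: 22→24
D: 24→31
E: 31→34
F: 34→51
Sum = 16+22+24+31+34+51 = 178.
LPT (decreasing processing time): F A D B E C.
F: 0→17
A: 17→33
D: 33→40
B: 40→46
E: 46→49
C: 49→51
Sum = 17+33+40+46+49+51 = 236.
EDD 151, FIFO 178, LPT 236 → minimum 151.

151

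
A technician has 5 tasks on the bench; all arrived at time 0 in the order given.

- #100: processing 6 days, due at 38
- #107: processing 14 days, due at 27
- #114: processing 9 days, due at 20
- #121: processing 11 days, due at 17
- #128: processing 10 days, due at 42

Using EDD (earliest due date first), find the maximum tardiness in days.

EDD (increasing due date): #121 #114 #107 #100 #128.
#121: 0→11, due 17, tardiness 0
#114: 11→20, due 20, tardiness 0
#107: 20→34, due 27, tardiness 7
#100: 34→40, due 38, tardiness 2
#128: 40→50, due 42, tardiness 8
Maximum = 8.

8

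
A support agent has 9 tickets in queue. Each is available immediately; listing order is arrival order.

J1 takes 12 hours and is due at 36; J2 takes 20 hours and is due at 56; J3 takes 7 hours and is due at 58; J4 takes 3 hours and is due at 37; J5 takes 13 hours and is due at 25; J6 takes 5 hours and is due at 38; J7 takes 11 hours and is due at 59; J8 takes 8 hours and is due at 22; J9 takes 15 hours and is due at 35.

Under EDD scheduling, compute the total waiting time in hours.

379

EDD (increasing due date): J8 J5 J9 J1 J4 J6 J2 J3 J7.
J8: waits 0, runs 0→8
J5: waits 8, runs 8→21
J9: waits 21, runs 21→36
J1: waits 36, runs 36→48
J4: waits 48, runs 48→51
J6: waits 51, runs 51→56
J2: waits 56, runs 56→76
J3: waits 76, runs 76→83
J7: waits 83, runs 83→94
Sum = 0+8+21+36+48+51+56+76+83 = 379.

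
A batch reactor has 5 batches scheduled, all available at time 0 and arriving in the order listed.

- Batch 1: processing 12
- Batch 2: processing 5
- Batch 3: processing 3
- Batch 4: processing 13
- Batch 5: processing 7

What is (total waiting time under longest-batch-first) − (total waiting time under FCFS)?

LPT (decreasing processing time): Batch 4 Batch 1 Batch 5 Batch 2 Batch 3.
Batch 4: waits 0, runs 0→13
Batch 1: waits 13, runs 13→25
Batch 5: waits 25, runs 25→32
Batch 2: waits 32, runs 32→37
Batch 3: waits 37, runs 37→40
Sum = 0+13+25+32+37 = 107.
FIFO (arrival order): Batch 1 Batch 2 Batch 3 Batch 4 Batch 5.
Batch 1: waits 0, runs 0→12
Batch 2: waits 12, runs 12→17
Batch 3: waits 17, runs 17→20
Batch 4: waits 20, runs 20→33
Batch 5: waits 33, runs 33→40
Sum = 0+12+17+20+33 = 82.
Difference = 107 − 82 = 25.

25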